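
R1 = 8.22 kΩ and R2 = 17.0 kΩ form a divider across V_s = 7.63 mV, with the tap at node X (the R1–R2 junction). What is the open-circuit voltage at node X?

V_th ≈ 5.14 mV

Open-circuit (no load on X): V_th = V_s · R2/(R1 + R2) = 7.63 × 17.0/(8.220 + 17.0) = 5.143 mV.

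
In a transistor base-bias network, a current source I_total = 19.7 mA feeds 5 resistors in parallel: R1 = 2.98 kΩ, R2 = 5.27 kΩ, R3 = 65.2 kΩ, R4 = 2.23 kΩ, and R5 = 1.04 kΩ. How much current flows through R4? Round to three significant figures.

ΣG = 1/2.98 + 1/5.27 + 1/65.2 + 1/2.23 + 1/1.04 = 1.951.
By the current-divider rule, I = I_total · G_k/ΣG = 19.7 × 0.2299 = 4.529 mA.

I ≈ 4.53 mA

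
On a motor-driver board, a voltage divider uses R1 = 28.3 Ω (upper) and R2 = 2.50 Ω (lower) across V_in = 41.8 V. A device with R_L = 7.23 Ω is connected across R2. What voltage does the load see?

V_out ≈ 2.57 V

First combine the lower leg with the load: R2 ‖ R_L = 1.858 Ω.
Voltage divider with the loaded lower leg: V_out = 41.8 × 1.858/(28.3 + 1.858) = 41.8 × 0.06160 = 2.575 V.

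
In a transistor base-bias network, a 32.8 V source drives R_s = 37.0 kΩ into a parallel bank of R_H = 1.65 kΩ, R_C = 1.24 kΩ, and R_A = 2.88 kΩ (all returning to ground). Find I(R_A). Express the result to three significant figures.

I ≈ 0.172 mA

Combine the parallel branches: R_p = (1/1.65 + 1/1.24 + 1/2.88)⁻¹ = 0.5683 kΩ.
V_A = 32.8 × 0.5683/37.57 = 0.4961 V.
I(R_A) = V_A / R_A = 0.4961/2.88 = 0.1723 mA.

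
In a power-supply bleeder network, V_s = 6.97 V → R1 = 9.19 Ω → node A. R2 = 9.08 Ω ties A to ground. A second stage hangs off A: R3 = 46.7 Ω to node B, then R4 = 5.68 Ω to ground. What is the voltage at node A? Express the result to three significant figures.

V_A ≈ 3.19 V

Node A sees R2 in parallel with the series input of stage 2, R3 + R4 = 52.38 Ω.
R2 ‖ (R3+R4) = 7.739 Ω.
So V_A = 6.97 × 0.4571 = 3.186 V.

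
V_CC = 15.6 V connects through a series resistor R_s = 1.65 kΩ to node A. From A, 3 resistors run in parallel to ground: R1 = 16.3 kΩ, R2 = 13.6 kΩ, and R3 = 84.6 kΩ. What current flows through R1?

I ≈ 0.771 mA

Equivalent of the parallel group: R_p = 6.817 kΩ.
V_A = 15.6 × 6.817/8.467 = 12.56 V.
I(R1) = V_A / R1 = 12.56/16.3 = 0.7705 mA.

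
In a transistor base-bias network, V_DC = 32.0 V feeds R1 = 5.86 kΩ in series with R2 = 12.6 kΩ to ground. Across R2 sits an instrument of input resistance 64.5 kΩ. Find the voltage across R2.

The load sits in parallel with R2, giving an effective lower resistance R2' = R2·R_L/(R2+R_L) = 10.54 kΩ.
Now apply the divider: V_out = 32.0 × 0.6427 = 20.57 V.

V_out ≈ 20.6 V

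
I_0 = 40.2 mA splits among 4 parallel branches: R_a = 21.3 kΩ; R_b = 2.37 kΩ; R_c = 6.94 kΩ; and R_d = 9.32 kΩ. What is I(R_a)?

Total conductance ΣG = 1/21.3 + 1/2.37 + 1/6.94 + 1/9.32 = 0.7203 (units of 1/kΩ).
Current divider: I(R_a) = I_0 · G_k/ΣG = 40.2 × (0.04695/0.7203) = 40.2 × 0.06518 = 2.620 mA.

I ≈ 2.62 mA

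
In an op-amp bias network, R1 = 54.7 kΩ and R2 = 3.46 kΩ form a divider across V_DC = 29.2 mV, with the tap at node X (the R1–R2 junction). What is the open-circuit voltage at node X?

V_th ≈ 1.74 mV

With X open, the divider is unloaded: V_th = 29.2 × 3.46/58.16 = 1.737 mV.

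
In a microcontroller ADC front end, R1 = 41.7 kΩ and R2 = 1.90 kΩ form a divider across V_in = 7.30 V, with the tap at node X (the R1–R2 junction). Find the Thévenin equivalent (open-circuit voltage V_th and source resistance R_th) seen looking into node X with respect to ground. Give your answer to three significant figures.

V_th ≈ 0.318 V, R_th ≈ 1.82 kΩ

Open-circuit (no load on X): V_th = V_in · R2/(R1 + R2) = 7.30 × 1.90/(41.70 + 1.90) = 0.3181 V.
Looking into X with the source shorted: R_th = R1·R2/(R1+R2) = 41.70 × 1.90/43.60 = 1.817 kΩ.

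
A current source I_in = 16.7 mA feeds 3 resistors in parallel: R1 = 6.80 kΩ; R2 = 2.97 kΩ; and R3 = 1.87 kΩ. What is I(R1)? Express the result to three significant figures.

I ≈ 2.41 mA

Conductances: ΣG = 1/6.80 + 1/2.97 + 1/1.87 = 1.019 (1/kΩ).
Current divider: I(R1) = I_in · G_k/ΣG = 16.7 × (0.1471/1.019) = 16.7 × 0.1444 = 2.411 mA.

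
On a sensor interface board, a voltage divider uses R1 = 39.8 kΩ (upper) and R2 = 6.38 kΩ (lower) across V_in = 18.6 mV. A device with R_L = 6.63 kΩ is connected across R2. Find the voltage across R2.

V_out ≈ 1.40 mV

R2 ‖ R_L = (6.38 × 6.63)/(6.38 + 6.63) = 3.251 kΩ.
Now apply the divider: V_out = 18.6 × 0.07552 = 1.405 mV.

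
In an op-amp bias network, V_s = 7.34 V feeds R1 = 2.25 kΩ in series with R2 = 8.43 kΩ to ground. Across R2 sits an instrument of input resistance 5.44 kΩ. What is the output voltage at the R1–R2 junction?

V_out ≈ 4.37 V

R2 ‖ R_L = (8.43 × 5.44)/(8.43 + 5.44) = 3.306 kΩ.
Voltage divider with the loaded lower leg: V_out = 7.34 × 3.306/(2.25 + 3.306) = 7.34 × 0.5951 = 4.368 V.
(Unloaded it would be 5.79 V; the load pulls it down.)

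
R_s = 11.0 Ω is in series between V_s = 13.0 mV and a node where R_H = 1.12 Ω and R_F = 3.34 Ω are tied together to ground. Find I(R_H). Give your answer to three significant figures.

I ≈ 0.822 mA

Combine the parallel branches: R_p = (1/1.12 + 1/3.34)⁻¹ = 0.8387 Ω.
V_A = 13.0 × 0.8387/11.84 = 0.9210 mV.
I(R_H) = V_A / R_H = 0.9210/1.12 = 0.8223 mA.
(Equivalently: I_total = 1.098 mA, then current-divider fraction G_k/ΣG = 0.7489.)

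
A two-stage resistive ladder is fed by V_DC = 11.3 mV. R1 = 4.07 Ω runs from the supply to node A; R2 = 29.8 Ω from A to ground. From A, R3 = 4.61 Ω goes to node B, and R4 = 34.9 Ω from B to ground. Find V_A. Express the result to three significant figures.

The second stage (R3 + R4 = 39.51 Ω) loads node A in parallel with R2.
R2 ‖ (R3+R4) = 16.99 Ω.
V_A = 11.3 × 16.99/(4.07 + 16.99) = 9.116 mV.

V_A ≈ 9.12 mV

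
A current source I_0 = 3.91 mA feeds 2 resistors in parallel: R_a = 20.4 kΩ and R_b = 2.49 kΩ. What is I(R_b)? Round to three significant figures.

I ≈ 3.48 mA

With just two branches, the current splits inversely with resistance.
I(R_b) = 3.91 × 20.4/(20.4 + 2.49) = 3.91 × 0.8912 = 3.485 mA.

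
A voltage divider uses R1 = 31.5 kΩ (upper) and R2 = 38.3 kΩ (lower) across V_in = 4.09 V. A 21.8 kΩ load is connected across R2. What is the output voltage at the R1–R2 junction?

V_out ≈ 1.25 V

R2 ‖ R_L = (38.3 × 21.8)/(38.3 + 21.8) = 13.89 kΩ.
Now apply the divider: V_out = 4.09 × 0.3061 = 1.252 V.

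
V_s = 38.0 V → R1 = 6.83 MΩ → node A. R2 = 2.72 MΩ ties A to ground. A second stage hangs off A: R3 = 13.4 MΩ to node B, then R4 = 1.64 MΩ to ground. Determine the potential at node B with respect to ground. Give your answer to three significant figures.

V_B ≈ 1.05 V

Node A sees R2 in parallel with the series input of stage 2, R3 + R4 = 15.04 MΩ.
Effective lower resistance at A: R2 ‖ 15.04 = 2.303 MΩ.
So V_A = 38.0 × 0.2522 = 9.583 V.
Stage 2 is unloaded, so V_B = V_A · R4/(R3+R4) = 9.583 × 1.64/15.04 = 1.045 V.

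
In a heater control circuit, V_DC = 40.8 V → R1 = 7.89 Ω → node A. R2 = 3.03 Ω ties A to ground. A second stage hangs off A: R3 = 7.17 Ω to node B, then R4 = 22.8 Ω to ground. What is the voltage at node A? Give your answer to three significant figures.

The second stage (R3 + R4 = 29.97 Ω) loads node A in parallel with R2.
Effective lower resistance at A: R2 ‖ 29.97 = 2.752 Ω.
So V_A = 40.8 × 0.2586 = 10.55 V.

V_A ≈ 10.6 V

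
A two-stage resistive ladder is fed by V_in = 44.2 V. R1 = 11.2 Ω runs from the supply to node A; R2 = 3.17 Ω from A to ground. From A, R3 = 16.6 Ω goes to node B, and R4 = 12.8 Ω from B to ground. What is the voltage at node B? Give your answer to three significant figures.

Looking into the second stage from A: R3 + R4 = 29.40 Ω appears in parallel with R2.
Effective lower resistance at A: R2 ‖ 29.40 = 2.861 Ω.
So V_A = 44.2 × 0.2035 = 8.995 V.
V_B = V_A × 0.4354 = 3.916 V.

V_B ≈ 3.92 V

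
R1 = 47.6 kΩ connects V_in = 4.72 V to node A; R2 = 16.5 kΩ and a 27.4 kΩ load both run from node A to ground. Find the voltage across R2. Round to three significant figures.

V_out ≈ 0.840 V

First combine the lower leg with the load: R2 ‖ R_L = 10.30 kΩ.
Then V_out = V_in · R2'/(R1 + R2') = 4.72 × 10.30/57.90 = 0.8395 V.
(Unloaded it would be 1.21 V; the load pulls it down.)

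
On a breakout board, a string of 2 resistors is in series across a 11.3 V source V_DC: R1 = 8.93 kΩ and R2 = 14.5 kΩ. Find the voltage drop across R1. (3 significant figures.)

ΣR = 8.93 + 14.5 = 23.43 kΩ.
V = V_DC · R/ΣR = 11.3 × 0.3811 = 4.307 V.

V ≈ 4.31 V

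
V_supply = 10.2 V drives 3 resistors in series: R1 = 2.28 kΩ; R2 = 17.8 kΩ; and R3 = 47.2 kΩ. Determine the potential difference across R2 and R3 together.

Total series resistance ΣR = 2.28 + 17.8 + 47.2 = 67.28 kΩ.
R_{R2..R3} = 17.8 + 47.2 = 65.00 kΩ.
Voltage divider: V = V_supply · (65.00 / 67.28) = 10.2 × 0.9661 = 9.854 V.

V ≈ 9.85 V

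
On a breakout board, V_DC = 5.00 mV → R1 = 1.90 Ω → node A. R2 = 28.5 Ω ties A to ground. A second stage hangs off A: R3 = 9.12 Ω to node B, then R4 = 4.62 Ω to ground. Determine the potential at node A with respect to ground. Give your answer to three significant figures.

V_A ≈ 4.15 mV

Looking into the second stage from A: R3 + R4 = 13.74 Ω appears in parallel with R2.
R2 ‖ (R3+R4) = 9.271 Ω.
So V_A = 5.00 × 0.8299 = 4.150 mV.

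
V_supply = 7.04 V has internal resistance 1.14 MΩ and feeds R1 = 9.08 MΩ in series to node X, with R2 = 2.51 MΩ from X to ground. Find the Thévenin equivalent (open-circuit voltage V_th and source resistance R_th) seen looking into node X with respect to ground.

V_th ≈ 1.39 V, R_th ≈ 2.02 MΩ

R1' = 1.14 + 9.08 = 10.22 MΩ (source resistance + R1).
V_th is the unloaded tap voltage: V_supply · R2/(R1'+R2) = 7.04 × 0.1972 = 1.388 V.
Looking into X with the source shorted: R_th = R1'·R2/(R1'+R2) = 10.22 × 2.51/12.73 = 2.015 MΩ.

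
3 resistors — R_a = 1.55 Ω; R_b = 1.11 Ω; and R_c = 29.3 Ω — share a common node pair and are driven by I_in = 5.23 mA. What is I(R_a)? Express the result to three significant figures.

ΣG = 1/1.55 + 1/1.11 + 1/29.3 = 1.580.
By the current-divider rule, I = I_in · G_k/ΣG = 5.23 × 0.4083 = 2.135 mA.

I ≈ 2.14 mA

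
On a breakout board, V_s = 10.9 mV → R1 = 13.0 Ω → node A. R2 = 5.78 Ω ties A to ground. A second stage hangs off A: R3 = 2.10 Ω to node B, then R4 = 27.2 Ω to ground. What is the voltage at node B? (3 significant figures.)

The second stage (R3 + R4 = 29.30 Ω) loads node A in parallel with R2.
R2 ‖ (R3+R4) = 4.828 Ω.
V_A = 10.9 × 4.828/(13.0 + 4.828) = 2.952 mV.
Then the unloaded second divider: V_B = V_A × R4/(R3+R4) = 2.952 × 0.9283 = 2.740 mV.

V_B ≈ 2.74 mV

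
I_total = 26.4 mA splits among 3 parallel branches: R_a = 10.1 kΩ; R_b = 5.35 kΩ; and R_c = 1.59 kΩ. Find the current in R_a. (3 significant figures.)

I ≈ 2.86 mA

ΣG = 1/10.1 + 1/5.35 + 1/1.59 = 0.9149.
R_a takes the fraction G_k/ΣG = 0.09901/0.9149 = 0.1082, so I = 26.4 × 0.1082 = 2.857 mA.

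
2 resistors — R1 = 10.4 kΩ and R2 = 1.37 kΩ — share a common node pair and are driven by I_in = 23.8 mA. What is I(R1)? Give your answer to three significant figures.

For two parallel branches, I_k = I_in · (other R)/(sum of R).
I(R1) = 23.8 × 1.37/(10.4 + 1.37) = 23.8 × 0.1164 = 2.770 mA.

I ≈ 2.77 mA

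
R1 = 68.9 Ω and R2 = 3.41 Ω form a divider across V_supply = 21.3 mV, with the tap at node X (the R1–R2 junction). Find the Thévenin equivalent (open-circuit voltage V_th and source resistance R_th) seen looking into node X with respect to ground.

Open-circuit (no load on X): V_th = V_supply · R2/(R1 + R2) = 21.3 × 3.41/(68.90 + 3.41) = 1.004 mV.
Zeroing V_supply shorts the top of R1 to ground, so R_th = R1 ‖ R2 = 3.249 Ω.

V_th ≈ 1.00 mV, R_th ≈ 3.25 Ω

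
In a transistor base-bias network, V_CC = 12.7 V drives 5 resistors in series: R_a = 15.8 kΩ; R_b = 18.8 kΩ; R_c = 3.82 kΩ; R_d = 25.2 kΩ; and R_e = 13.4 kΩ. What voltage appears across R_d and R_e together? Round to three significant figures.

ΣR = 15.8 + 18.8 + 3.82 + 25.2 + 13.4 = 77.02 kΩ.
R_{R_d..R_e} = 25.2 + 13.4 = 38.60 kΩ.
By the voltage-divider rule, V = 12.7 × 38.60/77.02 = 6.365 V.

V ≈ 6.36 V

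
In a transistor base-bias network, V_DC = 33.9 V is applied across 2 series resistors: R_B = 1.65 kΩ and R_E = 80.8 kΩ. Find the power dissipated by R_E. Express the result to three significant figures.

The common current is I = 33.9/82.45 = 0.4112 mA.
P(R_E) = I²·R_E = (0.4112)² × 80.8 = 13.66 mW.

P ≈ 13.7 mW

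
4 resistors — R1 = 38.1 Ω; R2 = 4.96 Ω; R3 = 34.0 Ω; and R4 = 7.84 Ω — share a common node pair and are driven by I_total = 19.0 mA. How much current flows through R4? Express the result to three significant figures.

I ≈ 6.30 mA

ΣG = 1/38.1 + 1/4.96 + 1/34.0 + 1/7.84 = 0.3848.
R4 takes the fraction G_k/ΣG = 0.1276/0.3848 = 0.3315, so I = 19.0 × 0.3315 = 6.298 mA.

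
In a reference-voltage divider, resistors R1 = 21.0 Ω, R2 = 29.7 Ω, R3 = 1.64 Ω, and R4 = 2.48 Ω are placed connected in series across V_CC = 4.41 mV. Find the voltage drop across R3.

V ≈ 0.132 mV

Series total: ΣR = 21.0 + 29.7 + 1.64 + 2.48 = 54.82 Ω.
Voltage divider: V = V_CC · (1.640 / 54.82) = 4.41 × 0.02992 = 0.1319 mV.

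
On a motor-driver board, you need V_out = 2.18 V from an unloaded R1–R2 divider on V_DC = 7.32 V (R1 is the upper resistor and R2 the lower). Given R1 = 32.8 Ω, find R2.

R2 ≈ 13.9 Ω

The divider ratio is R2/(R1+R2) = 2.18/7.32 = 0.2978.
So R2 = R1 · V_out/(V_DC − V_out) = 32.8 × 2.18/(7.32 − 2.18) = 32.8 × 0.4241 = 13.91 Ω.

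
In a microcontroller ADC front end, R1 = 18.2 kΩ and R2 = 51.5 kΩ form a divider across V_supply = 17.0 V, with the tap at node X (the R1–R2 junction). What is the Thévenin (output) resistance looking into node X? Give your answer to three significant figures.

Looking into X with the source shorted: R_th = R1·R2/(R1+R2) = 18.20 × 51.5/69.70 = 13.45 kΩ.

R_th ≈ 13.4 kΩ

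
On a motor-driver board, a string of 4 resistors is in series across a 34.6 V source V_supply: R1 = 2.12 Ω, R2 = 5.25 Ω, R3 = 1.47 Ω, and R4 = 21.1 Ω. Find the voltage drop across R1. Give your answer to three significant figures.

Total series resistance ΣR = 2.12 + 5.25 + 1.47 + 21.1 = 29.94 Ω.
V = V_supply · R/ΣR = 34.6 × 0.07081 = 2.450 V.

V ≈ 2.45 V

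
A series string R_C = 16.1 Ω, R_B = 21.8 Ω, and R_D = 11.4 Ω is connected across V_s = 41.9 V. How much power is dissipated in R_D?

The common current is I = 41.9/49.30 = 0.8499 A.
P = I²R = 0.7223 × 11.4 = 8.235 W.

P ≈ 8.23 W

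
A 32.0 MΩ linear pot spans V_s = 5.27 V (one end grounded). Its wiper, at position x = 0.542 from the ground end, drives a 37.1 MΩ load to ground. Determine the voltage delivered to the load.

The pot divides into 14.66 MΩ above the wiper and 17.34 MΩ below.
(x·R_p) ‖ R_L = 11.82 MΩ.
V_out = 5.27 × 11.82/(14.66 + 11.82) = 2.353 V.

V_out ≈ 2.35 V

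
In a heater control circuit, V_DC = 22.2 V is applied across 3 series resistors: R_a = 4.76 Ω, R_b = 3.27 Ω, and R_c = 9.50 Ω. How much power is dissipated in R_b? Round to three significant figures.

P ≈ 5.24 W

Series current I = V_DC/ΣR = 22.2/17.53 = 1.266 A.
P = I²R = 1.604 × 3.27 = 5.244 W.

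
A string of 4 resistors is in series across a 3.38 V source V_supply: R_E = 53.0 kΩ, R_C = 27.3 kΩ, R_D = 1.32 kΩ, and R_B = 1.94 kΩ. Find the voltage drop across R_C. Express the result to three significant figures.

ΣR = 53.0 + 27.3 + 1.32 + 1.94 = 83.56 kΩ.
By the voltage-divider rule, V = 3.38 × 27.30/83.56 = 1.104 V.

V ≈ 1.10 V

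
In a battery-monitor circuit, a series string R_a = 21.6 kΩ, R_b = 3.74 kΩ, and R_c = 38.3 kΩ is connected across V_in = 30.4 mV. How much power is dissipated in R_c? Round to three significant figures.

ΣR = 63.64 kΩ → I = 30.4/63.64 = 0.4777 µA.
P = I²R = 0.2282 × 38.3 = 8.739 nW.

P ≈ 8.74 nW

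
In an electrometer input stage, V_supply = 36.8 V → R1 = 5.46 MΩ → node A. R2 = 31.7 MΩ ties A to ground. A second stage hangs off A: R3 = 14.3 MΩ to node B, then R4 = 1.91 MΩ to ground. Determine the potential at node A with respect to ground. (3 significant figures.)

Node A sees R2 in parallel with the series input of stage 2, R3 + R4 = 16.21 MΩ.
R2 ‖ (R3+R4) = 10.73 MΩ.
First divider: V_A = V_supply · 10.73/(5.46 + 10.73) = 24.39 V.

V_A ≈ 24.4 V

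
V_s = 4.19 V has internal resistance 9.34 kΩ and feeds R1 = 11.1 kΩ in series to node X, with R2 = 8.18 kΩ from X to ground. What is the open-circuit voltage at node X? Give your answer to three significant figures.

R1' = 9.34 + 11.1 = 20.44 kΩ (source resistance + R1).
V_th is the unloaded tap voltage: V_s · R2/(R1'+R2) = 4.19 × 0.2858 = 1.198 V.

V_th ≈ 1.20 V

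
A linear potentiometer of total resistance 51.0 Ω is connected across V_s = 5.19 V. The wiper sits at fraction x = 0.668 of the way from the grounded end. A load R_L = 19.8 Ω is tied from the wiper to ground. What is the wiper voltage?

V_out ≈ 2.21 V

Lower segment x·R_p = 34.07 Ω; upper segment (1−x)·R_p = 16.93 Ω.
(x·R_p) ‖ R_L = 12.52 Ω.
V_out = 5.19 × 12.52/(16.93 + 12.52) = 2.206 V.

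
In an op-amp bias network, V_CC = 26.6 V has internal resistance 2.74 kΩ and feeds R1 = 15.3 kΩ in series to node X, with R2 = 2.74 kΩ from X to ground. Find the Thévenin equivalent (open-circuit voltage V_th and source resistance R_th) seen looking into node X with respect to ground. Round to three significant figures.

R1' = 2.74 + 15.3 = 18.04 kΩ (source resistance + R1).
With X open, the divider is unloaded: V_th = 26.6 × 2.74/20.78 = 3.507 V.
Looking into X with the source shorted: R_th = R1'·R2/(R1'+R2) = 18.04 × 2.74/20.78 = 2.379 kΩ.

V_th ≈ 3.51 V, R_th ≈ 2.38 kΩ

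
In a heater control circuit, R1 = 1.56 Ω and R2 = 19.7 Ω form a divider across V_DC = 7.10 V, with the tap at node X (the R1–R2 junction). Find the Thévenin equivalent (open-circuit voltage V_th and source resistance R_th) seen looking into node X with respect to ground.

V_th ≈ 6.58 V, R_th ≈ 1.45 Ω

V_th is the unloaded tap voltage: V_DC · R2/(R1+R2) = 7.10 × 0.9266 = 6.579 V.
Looking into X with the source shorted: R_th = R1·R2/(R1+R2) = 1.560 × 19.7/21.26 = 1.446 Ω.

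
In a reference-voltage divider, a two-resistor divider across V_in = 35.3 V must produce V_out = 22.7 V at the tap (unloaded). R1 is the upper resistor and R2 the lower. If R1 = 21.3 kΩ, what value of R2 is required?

V_out/V_in = R2/(R1+R2) = 0.6431.
R2 = R1 · 0.6431/(1 − 0.6431) = 38.37 kΩ.

R2 ≈ 38.4 kΩ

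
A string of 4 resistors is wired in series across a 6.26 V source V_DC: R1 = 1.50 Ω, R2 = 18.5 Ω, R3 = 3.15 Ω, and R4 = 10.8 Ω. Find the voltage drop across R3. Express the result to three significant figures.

V ≈ 0.581 V

ΣR = 1.50 + 18.5 + 3.15 + 10.8 = 33.95 Ω.
Voltage divider: V = V_DC · (3.150 / 33.95) = 6.26 × 0.09278 = 0.5808 V.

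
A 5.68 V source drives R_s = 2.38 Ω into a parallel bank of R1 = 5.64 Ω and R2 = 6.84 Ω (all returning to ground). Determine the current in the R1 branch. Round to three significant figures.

I ≈ 0.569 A

Equivalent of the parallel group: R_p = 3.091 Ω.
V_A by voltage divider: V_A = 5.68 × 3.091/(2.38 + 3.091) = 3.209 V.
Branch current I = V_A/R1 = 3.209/5.64 = 0.5690 A.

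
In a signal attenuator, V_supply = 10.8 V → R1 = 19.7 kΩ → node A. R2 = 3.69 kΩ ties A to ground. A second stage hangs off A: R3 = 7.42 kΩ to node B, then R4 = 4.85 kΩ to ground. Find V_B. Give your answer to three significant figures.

V_B ≈ 0.537 V

Looking into the second stage from A: R3 + R4 = 12.27 kΩ appears in parallel with R2.
R2 ‖ (R3+R4) = 2.837 kΩ.
V_A = 10.8 × 2.837/(19.7 + 2.837) = 1.359 V.
V_B = V_A × 0.3953 = 0.5374 V.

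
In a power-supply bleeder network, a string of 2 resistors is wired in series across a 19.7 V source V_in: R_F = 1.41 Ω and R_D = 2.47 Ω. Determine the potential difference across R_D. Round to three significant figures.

Total series resistance ΣR = 1.41 + 2.47 = 3.880 Ω.
Voltage divider: V = V_in · (2.470 / 3.880) = 19.7 × 0.6366 = 12.54 V.

V ≈ 12.5 V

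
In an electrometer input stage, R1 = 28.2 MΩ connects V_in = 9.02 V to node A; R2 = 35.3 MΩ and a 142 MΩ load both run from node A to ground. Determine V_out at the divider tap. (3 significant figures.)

V_out ≈ 4.52 V

R2 ‖ R_L = (35.3 × 142)/(35.3 + 142) = 28.27 MΩ.
Now apply the divider: V_out = 9.02 × 0.5006 = 4.516 V.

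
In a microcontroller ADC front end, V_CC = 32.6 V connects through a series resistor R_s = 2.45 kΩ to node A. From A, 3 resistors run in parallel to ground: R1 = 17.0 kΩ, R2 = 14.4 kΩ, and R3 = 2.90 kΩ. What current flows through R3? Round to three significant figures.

I ≈ 5.21 mA

Combine the parallel branches: R_p = (1/17.0 + 1/14.4 + 1/2.90)⁻¹ = 2.114 kΩ.
Node voltage V_A = V_CC · R_p/(R_s + R_p) = 32.6 × 0.4632 = 15.10 V.
Branch current I = V_A/R3 = 15.10/2.90 = 5.207 mA.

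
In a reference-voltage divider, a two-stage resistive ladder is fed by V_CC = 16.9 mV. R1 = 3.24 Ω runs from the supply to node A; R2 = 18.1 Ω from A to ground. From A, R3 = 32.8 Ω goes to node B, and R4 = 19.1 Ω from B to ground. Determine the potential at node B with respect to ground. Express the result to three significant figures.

Looking into the second stage from A: R3 + R4 = 51.90 Ω appears in parallel with R2.
Effective lower resistance at A: R2 ‖ 51.90 = 13.42 Ω.
First divider: V_A = V_CC · 13.42/(3.24 + 13.42) = 13.61 mV.
Then the unloaded second divider: V_B = V_A × R4/(R3+R4) = 13.61 × 0.3680 = 5.010 mV.

V_B ≈ 5.01 mV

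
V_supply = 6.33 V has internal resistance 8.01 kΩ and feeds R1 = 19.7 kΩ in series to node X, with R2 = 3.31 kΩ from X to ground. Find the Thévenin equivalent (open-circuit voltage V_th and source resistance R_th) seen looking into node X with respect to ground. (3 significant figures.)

V_th ≈ 0.675 V, R_th ≈ 2.96 kΩ

R1' = 8.01 + 19.7 = 27.71 kΩ (source resistance + R1).
With X open, the divider is unloaded: V_th = 6.33 × 3.31/31.02 = 0.6754 V.
Zeroing V_supply shorts the top of R1' to ground, so R_th = R1' ‖ R2 = 2.957 kΩ.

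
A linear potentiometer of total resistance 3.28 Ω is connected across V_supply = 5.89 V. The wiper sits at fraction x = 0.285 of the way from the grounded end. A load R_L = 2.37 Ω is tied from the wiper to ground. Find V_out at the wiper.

V_out ≈ 1.31 V

The pot divides into 2.345 Ω above the wiper and 0.9348 Ω below.
(x·R_p) ‖ R_L = 0.6704 Ω.
V_out = 5.89 × 0.6704/(2.345 + 0.6704) = 1.309 V.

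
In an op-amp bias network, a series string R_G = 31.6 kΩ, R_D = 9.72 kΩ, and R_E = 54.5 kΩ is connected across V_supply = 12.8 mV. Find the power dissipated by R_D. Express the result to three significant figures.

ΣR = 95.82 kΩ → I = 12.8/95.82 = 0.1336 µA.
V(R_D) = I·R = 1.298 mV; P = V·I = 1.298 × 0.1336 = 0.1734 nW.

P ≈ 0.173 nW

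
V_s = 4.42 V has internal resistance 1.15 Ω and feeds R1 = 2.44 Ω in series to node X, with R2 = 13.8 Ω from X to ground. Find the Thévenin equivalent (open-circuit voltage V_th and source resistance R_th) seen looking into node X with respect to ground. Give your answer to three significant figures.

V_th ≈ 3.51 V, R_th ≈ 2.85 Ω

R1' = 1.15 + 2.44 = 3.590 Ω (source resistance + R1).
Open-circuit (no load on X): V_th = V_s · R2/(R1' + R2) = 4.42 × 13.8/(3.590 + 13.8) = 3.508 V.
With V_s suppressed (replaced by a short), R_th = R1' ‖ R2 = (3.590 × 13.8)/(3.590 + 13.8) = 2.849 Ω.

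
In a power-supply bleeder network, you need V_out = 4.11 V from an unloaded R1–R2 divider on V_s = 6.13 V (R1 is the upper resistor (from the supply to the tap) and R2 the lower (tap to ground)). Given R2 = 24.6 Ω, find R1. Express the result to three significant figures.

V_out/V_s = R2/(R1+R2) = 0.6705.
R1 = R2·(1/k − 1) = 24.6 × 0.4915 = 12.09 Ω.

R1 ≈ 12.1 Ω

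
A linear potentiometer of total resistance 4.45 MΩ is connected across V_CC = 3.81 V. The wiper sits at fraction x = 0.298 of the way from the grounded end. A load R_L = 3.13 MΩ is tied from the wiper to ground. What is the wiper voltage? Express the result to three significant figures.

V_out ≈ 0.875 V

Split the track: R_lower = x·R_p = 1.326 MΩ, R_upper = (1−x)·R_p = 3.124 MΩ.
(x·R_p) ‖ R_L = 0.9315 MΩ.
V_out = 3.81 × 0.9315/(3.124 + 0.9315) = 0.8751 V.
(Unloaded: V_out = x·V_CC = 1.14 V.)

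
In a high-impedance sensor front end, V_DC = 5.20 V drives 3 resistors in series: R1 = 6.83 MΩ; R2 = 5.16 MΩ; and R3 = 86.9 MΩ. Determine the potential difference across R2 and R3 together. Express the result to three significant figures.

V ≈ 4.84 V

Series total: ΣR = 6.83 + 5.16 + 86.9 = 98.89 MΩ.
R_{R2..R3} = 5.16 + 86.9 = 92.06 MΩ.
Voltage divider: V = V_DC · (92.06 / 98.89) = 5.20 × 0.9309 = 4.841 V.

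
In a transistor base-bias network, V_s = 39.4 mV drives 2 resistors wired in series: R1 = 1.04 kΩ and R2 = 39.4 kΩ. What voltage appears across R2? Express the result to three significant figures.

Total series resistance ΣR = 1.04 + 39.4 = 40.44 kΩ.
Voltage divider: V = V_s · (39.40 / 40.44) = 39.4 × 0.9743 = 38.39 mV.

V ≈ 38.4 mV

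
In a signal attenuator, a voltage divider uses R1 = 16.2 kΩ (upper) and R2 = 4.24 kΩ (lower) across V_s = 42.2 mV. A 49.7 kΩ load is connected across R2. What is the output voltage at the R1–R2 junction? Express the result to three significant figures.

V_out ≈ 8.20 mV

First combine the lower leg with the load: R2 ‖ R_L = 3.907 kΩ.
Then V_out = V_s · R2'/(R1 + R2') = 42.2 × 3.907/20.11 = 8.199 mV.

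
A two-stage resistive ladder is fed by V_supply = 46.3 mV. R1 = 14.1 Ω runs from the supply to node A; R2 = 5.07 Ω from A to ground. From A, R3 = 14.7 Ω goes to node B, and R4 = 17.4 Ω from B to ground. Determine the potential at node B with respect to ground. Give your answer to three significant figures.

The second stage (R3 + R4 = 32.10 Ω) loads node A in parallel with R2.
R2 ‖ (R3+R4) = 4.378 Ω.
First divider: V_A = V_supply · 4.378/(14.1 + 4.378) = 10.97 mV.
Stage 2 is unloaded, so V_B = V_A · R4/(R3+R4) = 10.97 × 17.4/32.10 = 5.947 mV.

V_B ≈ 5.95 mV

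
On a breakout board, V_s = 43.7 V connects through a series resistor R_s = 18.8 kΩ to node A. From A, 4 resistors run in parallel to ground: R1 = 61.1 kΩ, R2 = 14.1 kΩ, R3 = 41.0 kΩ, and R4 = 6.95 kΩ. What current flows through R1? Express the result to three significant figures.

I ≈ 0.123 mA

Equivalent of the parallel group: R_p = 3.913 kΩ.
V_A = 43.7 × 3.913/22.71 = 7.529 V.
Branch current I = V_A/R1 = 7.529/61.1 = 0.1232 mA.
(Check via current divider: I_total = 1.924 mA; share G_k/ΣG = 0.06404 → same result.)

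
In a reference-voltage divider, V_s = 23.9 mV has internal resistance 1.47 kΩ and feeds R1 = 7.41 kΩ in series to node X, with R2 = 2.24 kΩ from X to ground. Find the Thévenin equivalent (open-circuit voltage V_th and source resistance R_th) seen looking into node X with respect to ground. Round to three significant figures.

R1' = 1.47 + 7.41 = 8.880 kΩ (source resistance + R1).
With X open, the divider is unloaded: V_th = 23.9 × 2.24/11.12 = 4.814 mV.
With V_s suppressed (replaced by a short), R_th = R1' ‖ R2 = (8.880 × 2.24)/(8.880 + 2.24) = 1.789 kΩ.

V_th ≈ 4.81 mV, R_th ≈ 1.79 kΩ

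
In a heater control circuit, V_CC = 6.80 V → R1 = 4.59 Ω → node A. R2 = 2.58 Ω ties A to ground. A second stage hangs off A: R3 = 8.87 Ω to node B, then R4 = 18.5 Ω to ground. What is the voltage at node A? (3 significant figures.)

V_A ≈ 2.31 V

Looking into the second stage from A: R3 + R4 = 27.37 Ω appears in parallel with R2.
R2 ‖ (R3+R4) = 2.358 Ω.
V_A = 6.80 × 2.358/(4.59 + 2.358) = 2.308 V.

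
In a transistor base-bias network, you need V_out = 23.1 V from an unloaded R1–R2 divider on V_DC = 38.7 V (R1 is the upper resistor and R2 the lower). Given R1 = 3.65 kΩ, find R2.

V_out/V_DC = R2/(R1+R2) = 0.5969.
So R2 = R1 · V_out/(V_DC − V_out) = 3.65 × 23.1/(38.7 − 23.1) = 3.65 × 1.481 = 5.405 kΩ.

R2 ≈ 5.40 kΩ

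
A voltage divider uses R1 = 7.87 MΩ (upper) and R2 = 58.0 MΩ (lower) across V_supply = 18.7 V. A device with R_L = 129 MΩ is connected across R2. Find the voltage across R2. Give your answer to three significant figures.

V_out ≈ 15.6 V

The load sits in parallel with R2, giving an effective lower resistance R2' = R2·R_L/(R2+R_L) = 40.01 MΩ.
Voltage divider with the loaded lower leg: V_out = 18.7 × 40.01/(7.87 + 40.01) = 18.7 × 0.8356 = 15.63 V.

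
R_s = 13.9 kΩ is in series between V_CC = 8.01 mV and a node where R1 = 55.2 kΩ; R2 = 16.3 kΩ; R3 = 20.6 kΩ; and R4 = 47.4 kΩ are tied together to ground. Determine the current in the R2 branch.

I ≈ 0.160 µA

Parallel bank: R_p = 1/(1/55.2 + 1/16.3 + 1/20.6 + 1/47.4) = 6.707 kΩ.
V_A = 8.01 × 6.707/20.61 = 2.607 mV.
I(R2) = V_A / R2 = 2.607/16.3 = 0.1599 µA.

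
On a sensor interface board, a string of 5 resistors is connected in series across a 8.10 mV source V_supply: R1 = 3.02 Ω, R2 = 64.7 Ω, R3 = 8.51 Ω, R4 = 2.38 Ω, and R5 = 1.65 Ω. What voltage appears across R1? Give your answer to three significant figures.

V ≈ 0.305 mV

ΣR = 3.02 + 64.7 + 8.51 + 2.38 + 1.65 = 80.26 Ω.
Voltage divider: V = V_supply · (3.020 / 80.26) = 8.10 × 0.03763 = 0.3048 mV.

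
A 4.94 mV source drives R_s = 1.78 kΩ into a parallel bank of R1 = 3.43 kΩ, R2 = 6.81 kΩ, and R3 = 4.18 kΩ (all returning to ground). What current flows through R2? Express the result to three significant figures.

I ≈ 0.329 µA

Equivalent of the parallel group: R_p = 1.476 kΩ.
Node voltage V_A = V_CC · R_p/(R_s + R_p) = 4.94 × 0.4533 = 2.239 mV.
I(R2) = V_A / R2 = 2.239/6.81 = 0.3288 µA.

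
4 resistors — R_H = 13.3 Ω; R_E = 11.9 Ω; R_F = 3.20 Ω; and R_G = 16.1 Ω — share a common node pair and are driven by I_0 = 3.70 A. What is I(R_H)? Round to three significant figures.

I ≈ 0.521 A

Conductances: ΣG = 1/13.3 + 1/11.9 + 1/3.20 + 1/16.1 = 0.5338 (1/Ω).
R_H takes the fraction G_k/ΣG = 0.07519/0.5338 = 0.1408, so I = 3.70 × 0.1408 = 0.5211 A.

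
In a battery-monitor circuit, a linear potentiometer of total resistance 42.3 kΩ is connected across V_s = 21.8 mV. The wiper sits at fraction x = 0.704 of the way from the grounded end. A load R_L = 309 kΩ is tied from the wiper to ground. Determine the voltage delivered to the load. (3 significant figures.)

Lower segment x·R_p = 29.78 kΩ; upper segment (1−x)·R_p = 12.52 kΩ.
R_L loads the lower segment: effective lower R = 27.16 kΩ.
Then V_out = V_s · 27.16/(12.52 + 27.16) = 14.92 mV.

V_out ≈ 14.9 mV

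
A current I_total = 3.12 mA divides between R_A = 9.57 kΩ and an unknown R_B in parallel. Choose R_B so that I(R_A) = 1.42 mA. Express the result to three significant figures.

In a two-way split, I_A/I_total = R_B/(R_A + R_B).
With f = 0.4551, R_B = R_A · f/(1−f) = 9.57 × 0.8353 = 7.994 kΩ.

R_B ≈ 7.99 kΩ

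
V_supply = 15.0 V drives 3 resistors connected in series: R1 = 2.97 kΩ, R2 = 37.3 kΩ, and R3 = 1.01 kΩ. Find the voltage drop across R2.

V ≈ 13.6 V

ΣR = 2.97 + 37.3 + 1.01 = 41.28 kΩ.
By the voltage-divider rule, V = 15.0 × 37.30/41.28 = 13.55 V.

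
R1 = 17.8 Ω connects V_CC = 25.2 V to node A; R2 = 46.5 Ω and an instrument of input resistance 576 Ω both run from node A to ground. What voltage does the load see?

First combine the lower leg with the load: R2 ‖ R_L = 43.03 Ω.
Then V_out = V_CC · R2'/(R1 + R2') = 25.2 × 43.03/60.83 = 17.83 V.
(Unloaded it would be 18.2 V; the load pulls it down.)

V_out ≈ 17.8 V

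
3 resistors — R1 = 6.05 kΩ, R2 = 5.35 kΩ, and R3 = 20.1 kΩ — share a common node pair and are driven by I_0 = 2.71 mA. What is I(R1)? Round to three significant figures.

Conductances: ΣG = 1/6.05 + 1/5.35 + 1/20.1 = 0.4020 (1/kΩ).
Current divider: I(R1) = I_0 · G_k/ΣG = 2.71 × (0.1653/0.4020) = 2.71 × 0.4112 = 1.114 mA.

I ≈ 1.11 mA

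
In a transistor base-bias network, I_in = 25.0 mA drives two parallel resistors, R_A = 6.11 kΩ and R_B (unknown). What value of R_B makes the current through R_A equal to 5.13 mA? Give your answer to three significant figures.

Two-branch current divider: I_A = I_in · R_B/(R_A + R_B).
With f = 0.2052, R_B = R_A · f/(1−f) = 6.11 × 0.2582 = 1.577 kΩ.

R_B ≈ 1.58 kΩ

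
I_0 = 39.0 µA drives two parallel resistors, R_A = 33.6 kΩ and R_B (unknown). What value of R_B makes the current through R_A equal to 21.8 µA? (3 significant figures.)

In a two-way split, I_A/I_0 = R_B/(R_A + R_B).
21.8/39.0 = R_B/(R_A + R_B) → R_B = R_A · (0.5590)/(1 − 0.5590) = 33.6 × 1.267 = 42.59 kΩ.

R_B ≈ 42.6 kΩ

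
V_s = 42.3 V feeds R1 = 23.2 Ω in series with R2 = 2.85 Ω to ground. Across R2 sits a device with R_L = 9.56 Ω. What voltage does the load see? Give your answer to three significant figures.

V_out ≈ 3.66 V

The load sits in parallel with R2, giving an effective lower resistance R2' = R2·R_L/(R2+R_L) = 2.195 Ω.
Now apply the divider: V_out = 42.3 × 0.08645 = 3.657 V.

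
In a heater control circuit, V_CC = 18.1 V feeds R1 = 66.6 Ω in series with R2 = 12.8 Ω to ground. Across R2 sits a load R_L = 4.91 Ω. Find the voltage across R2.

V_out ≈ 0.916 V

R2 ‖ R_L = (12.8 × 4.91)/(12.8 + 4.91) = 3.549 Ω.
Voltage divider with the loaded lower leg: V_out = 18.1 × 3.549/(66.6 + 3.549) = 18.1 × 0.05059 = 0.9157 V.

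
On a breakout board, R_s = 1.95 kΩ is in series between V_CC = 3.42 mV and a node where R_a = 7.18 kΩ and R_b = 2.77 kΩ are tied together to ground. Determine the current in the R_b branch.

Parallel bank: R_p = 1/(1/7.18 + 1/2.77) = 1.999 kΩ.
V_A = 3.42 × 1.999/3.949 = 1.731 mV.
I(R_b) = V_A / R_b = 1.731/2.77 = 0.6250 µA.

I ≈ 0.625 µA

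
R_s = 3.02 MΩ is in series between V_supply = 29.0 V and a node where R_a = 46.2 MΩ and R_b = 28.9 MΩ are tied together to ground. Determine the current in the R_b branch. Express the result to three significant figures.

Combine the parallel branches: R_p = (1/46.2 + 1/28.9)⁻¹ = 17.78 MΩ.
V_A by voltage divider: V_A = 29.0 × 17.78/(3.02 + 17.78) = 24.79 V.
I(R_b) = V_A / R_b = 24.79/28.9 = 0.8578 µA.

I ≈ 0.858 µA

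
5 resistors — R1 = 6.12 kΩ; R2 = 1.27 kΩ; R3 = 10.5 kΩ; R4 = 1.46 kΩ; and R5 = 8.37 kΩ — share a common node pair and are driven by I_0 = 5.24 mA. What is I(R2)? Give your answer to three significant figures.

Total conductance ΣG = 1/6.12 + 1/1.27 + 1/10.5 + 1/1.46 + 1/8.37 = 1.850 (units of 1/kΩ).
R2 takes the fraction G_k/ΣG = 0.7874/1.850 = 0.4255, so I = 5.24 × 0.4255 = 2.230 mA.

I ≈ 2.23 mA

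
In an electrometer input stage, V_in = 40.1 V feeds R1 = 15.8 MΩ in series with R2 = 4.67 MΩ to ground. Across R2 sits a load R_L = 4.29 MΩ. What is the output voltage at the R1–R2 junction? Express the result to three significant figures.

V_out ≈ 4.97 V

The load sits in parallel with R2, giving an effective lower resistance R2' = R2·R_L/(R2+R_L) = 2.236 MΩ.
Now apply the divider: V_out = 40.1 × 0.1240 = 4.971 V.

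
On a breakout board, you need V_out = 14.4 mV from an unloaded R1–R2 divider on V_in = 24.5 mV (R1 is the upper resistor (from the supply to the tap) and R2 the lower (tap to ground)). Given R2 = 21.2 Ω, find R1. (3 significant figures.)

R1 ≈ 14.9 Ω

Required fraction k = V_out/V_in = 0.5878.
Rearranging, R1 = R2·(1−k)/k = 21.2 × 0.7014 = 14.87 Ω.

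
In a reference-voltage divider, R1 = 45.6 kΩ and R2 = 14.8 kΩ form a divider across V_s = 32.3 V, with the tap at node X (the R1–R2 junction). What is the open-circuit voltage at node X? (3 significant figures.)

V_th ≈ 7.91 V

Open-circuit (no load on X): V_th = V_s · R2/(R1 + R2) = 32.3 × 14.8/(45.60 + 14.8) = 7.915 V.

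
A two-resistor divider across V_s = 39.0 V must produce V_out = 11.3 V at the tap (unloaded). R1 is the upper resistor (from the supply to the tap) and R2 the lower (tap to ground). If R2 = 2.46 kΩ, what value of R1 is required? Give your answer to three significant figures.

R1 ≈ 6.03 kΩ

Required fraction k = V_out/V_s = 0.2897.
Rearranging, R1 = R2·(1−k)/k = 2.46 × 2.451 = 6.030 kΩ.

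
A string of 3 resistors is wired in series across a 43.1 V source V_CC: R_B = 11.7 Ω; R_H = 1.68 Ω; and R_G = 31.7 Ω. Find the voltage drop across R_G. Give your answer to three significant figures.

V ≈ 30.3 V

Series total: ΣR = 11.7 + 1.68 + 31.7 = 45.08 Ω.
Voltage divider: V = V_CC · (31.70 / 45.08) = 43.1 × 0.7032 = 30.31 V.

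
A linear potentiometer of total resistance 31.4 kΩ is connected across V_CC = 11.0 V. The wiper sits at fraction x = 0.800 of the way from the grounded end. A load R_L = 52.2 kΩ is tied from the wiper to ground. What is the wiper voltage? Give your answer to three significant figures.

The pot divides into 6.280 kΩ above the wiper and 25.12 kΩ below.
(x·R_p) ‖ R_L = 16.96 kΩ.
Then V_out = V_CC · 16.96/(6.280 + 16.96) = 8.027 V.

V_out ≈ 8.03 V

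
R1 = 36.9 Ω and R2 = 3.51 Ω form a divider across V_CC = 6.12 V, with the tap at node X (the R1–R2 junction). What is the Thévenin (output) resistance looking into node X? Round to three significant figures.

Zeroing V_CC shorts the top of R1 to ground, so R_th = R1 ‖ R2 = 3.205 Ω.

R_th ≈ 3.21 Ω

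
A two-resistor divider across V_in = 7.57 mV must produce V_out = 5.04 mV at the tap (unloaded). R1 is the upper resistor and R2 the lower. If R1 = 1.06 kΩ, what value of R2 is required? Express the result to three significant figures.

The divider ratio is R2/(R1+R2) = 5.04/7.57 = 0.6658.
Rearranging, R2 = R1·k/(1−k) = 1.06 × 1.992 = 2.112 kΩ.

R2 ≈ 2.11 kΩ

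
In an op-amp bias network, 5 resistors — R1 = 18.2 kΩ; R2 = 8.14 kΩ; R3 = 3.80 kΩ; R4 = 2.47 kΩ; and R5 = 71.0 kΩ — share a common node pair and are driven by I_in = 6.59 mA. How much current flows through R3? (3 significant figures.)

ΣG = 1/18.2 + 1/8.14 + 1/3.80 + 1/2.47 + 1/71.0 = 0.8599.
R3 takes the fraction G_k/ΣG = 0.2632/0.8599 = 0.3060, so I = 6.59 × 0.3060 = 2.017 mA.

I ≈ 2.02 mA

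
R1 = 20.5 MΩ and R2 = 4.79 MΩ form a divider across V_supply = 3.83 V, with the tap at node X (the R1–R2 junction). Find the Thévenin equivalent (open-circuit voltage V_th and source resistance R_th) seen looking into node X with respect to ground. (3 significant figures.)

V_th ≈ 0.725 V, R_th ≈ 3.88 MΩ

V_th is the unloaded tap voltage: V_supply · R2/(R1+R2) = 3.83 × 0.1894 = 0.7254 V.
Zeroing V_supply shorts the top of R1 to ground, so R_th = R1 ‖ R2 = 3.883 MΩ.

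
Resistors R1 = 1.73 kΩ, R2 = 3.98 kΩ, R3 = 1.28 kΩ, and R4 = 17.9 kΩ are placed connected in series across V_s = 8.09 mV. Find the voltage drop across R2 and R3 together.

V ≈ 1.71 mV

Total series resistance ΣR = 1.73 + 3.98 + 1.28 + 17.9 = 24.89 kΩ.
R_{R2..R3} = 3.98 + 1.28 = 5.260 kΩ.
By the voltage-divider rule, V = 8.09 × 5.260/24.89 = 1.710 mV.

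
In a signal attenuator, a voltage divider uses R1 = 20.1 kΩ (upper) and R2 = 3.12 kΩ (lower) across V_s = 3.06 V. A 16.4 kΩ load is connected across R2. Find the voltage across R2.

V_out ≈ 0.353 V

First combine the lower leg with the load: R2 ‖ R_L = 2.621 kΩ.
Then V_out = V_s · R2'/(R1 + R2') = 3.06 × 2.621/22.72 = 0.3530 V.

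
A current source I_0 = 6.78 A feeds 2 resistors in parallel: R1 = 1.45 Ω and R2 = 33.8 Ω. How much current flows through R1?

Two-branch current divider: I_k = I_0 · R_other/(R_1 + R_2).
So I = 6.78 × 33.8/35.25 = 6.501 A.

I ≈ 6.50 A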